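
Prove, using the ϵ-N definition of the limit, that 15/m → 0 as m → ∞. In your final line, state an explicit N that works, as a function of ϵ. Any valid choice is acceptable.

Let ϵ > 0 be given. For m ≥ 1, |15/m − 0| = 15/(m) ≤ 15/m.
We need 15/m < ϵ, i.e. m > 15/ϵ.
Take N = 15/ϵ. If m > N then |15/m| ≤ 15/m < ϵ.

N = 15/ϵ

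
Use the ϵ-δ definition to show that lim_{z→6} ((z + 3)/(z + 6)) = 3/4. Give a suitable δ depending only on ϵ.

Fix ϵ > 0. We want δ > 0 with 0 < |z − 6| < δ ⇒ |(z + 3)/(z + 6) − (3/4)| < ϵ.
Combining over a common denominator, (z + 3)/(z + 6) − (3/4) = [(z + 3)·12 − 9·(z + 6)] / [12·(z + 6)] = 3(z − 6) / (12(z + 6)).
So |(z + 3)/(z + 6) − (3/4)| = 3|z − 6| / (12·|z + 6|).
Restrict δ ≤ 6. Then |z − 6| < 6 gives |z + 6| = |(z − 6) + 12| ≥ 12 − 6 = 6.
Hence |(z + 3)/(z + 6) − (3/4)| < 3|z − 6|/(12·6) = (1/24)|z − 6|, which is < ϵ once |z − 6| < 24ϵ.
Take δ = min(6, 24ϵ). Then 0 < |z − 6| < δ forces both bounds, so |(z + 3)/(z + 6) − (3/4)| < ϵ.

δ = min(6, 24ϵ)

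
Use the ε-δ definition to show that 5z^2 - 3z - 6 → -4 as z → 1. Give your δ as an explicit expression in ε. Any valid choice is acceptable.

δ = min(1, ε/12)

Let ε > 0 be given. We want δ > 0 such that 0 < |z − 1| < δ implies |(5z^2 - 3z - 6) + 4| < ε.
(5z^2 - 3z - 6) + 4 = 5z^2 - 3z - 2 = (z − 1)(5z + 2).
So |(5z^2 - 3z - 6) + 4| = |z − 1|·|5z + 2|.
Require δ ≤ 1. Then |z − 1| < 1 gives |z| < 2, and by the triangle inequality |5z + 2| ≤ 5·2 + 2 = 12.
Hence |(5z^2 - 3z - 6) + 4| ≤ 12|z − 1| < ε provided |z − 1| < ε/12.
Choosing δ = min(1, ε/12) ensures both conditions, hence |(5z^2 - 3z - 6) + 4| < ε.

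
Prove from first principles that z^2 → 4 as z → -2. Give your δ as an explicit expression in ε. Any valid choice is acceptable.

δ = min(1, ε/5)

Fix ε > 0. We seek δ > 0 with 0 < |z + 2| < δ ⇒ |z^2 − 4| < ε.
Factor: z^2 − 4 = (z + 2)(z - 2), so |z^2 − 4| = |z + 2|·|z - 2|.
Restrict δ ≤ 1. Then |z + 2| < 1 gives |z| < 3, so by the triangle inequality |z - 2| ≤ 3 + 2 = 5.
Hence |z^2 − 4| ≤ 5|z + 2|, which is < ε once |z + 2| < ε/5.
Take δ = min(1, ε/5). If 0 < |z + 2| < δ then both bounds hold and |z^2 − 4| ≤ 5|z + 2| < 5·(ε/5) = ε.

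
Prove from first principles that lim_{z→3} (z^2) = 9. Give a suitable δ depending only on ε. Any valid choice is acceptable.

Let ε > 0. We seek δ > 0 with 0 < |z − 3| < δ ⇒ |z^2 − 9| < ε.
Factor: z^2 − 9 = (z − 3)(z + 3), so |z^2 − 9| = |z − 3|·|z + 3|.
Impose δ ≤ 2 so that |z| < 5; then |z + 3| ≤ 8.
Hence |z^2 − 9| ≤ 8|z − 3|, which is < ε once |z − 3| < ε/8.
Take δ = min(2, ε/8). If 0 < |z − 3| < δ then both bounds hold and |z^2 − 9| ≤ 8|z − 3| < 8·(ε/8) = ε.

δ = min(2, ε/8)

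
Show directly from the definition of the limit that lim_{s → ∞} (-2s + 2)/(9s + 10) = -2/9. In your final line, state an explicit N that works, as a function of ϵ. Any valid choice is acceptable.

Let ϵ > 0. We seek N > 0 such that s > N implies |(-2s + 2)/(9s + 10) + 2/9| < ϵ.
(-2s + 2)/(9s + 10) + 2/9 = (9(-2s + 2) − (-2)(9s + 10)) / (9(9s + 10)) = 38/(9(9s + 10)).
For s > 0 we have 9s + 10 > 9s, so |(-2s + 2)/(9s + 10) + 2/9| = 38/(9(9s + 10)) < 38/(9·9s) = (38/81)/s.
Thus |(-2s + 2)/(9s + 10) + 2/9| < ϵ whenever s > (38/81)/ϵ.
Take N = (38/81)/ϵ. If s > N then |(-2s + 2)/(9s + 10) + 2/9| < (38/81)/s < ϵ.

N = (38/81)/ϵ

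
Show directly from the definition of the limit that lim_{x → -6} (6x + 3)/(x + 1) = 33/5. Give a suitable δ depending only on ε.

Let ε > 0 be given. We want δ > 0 with 0 < |x + 6| < δ ⇒ |(6x + 3)/(x + 1) − (33/5)| < ε.
Combining over a common denominator, (6x + 3)/(x + 1) − (33/5) = [(6x + 3)·(-5) − (-33)·(x + 1)] / [(-5)·(x + 1)] = 3(x + 6) / ((-5)(x + 1)).
So |(6x + 3)/(x + 1) − (33/5)| = 3|x + 6| / (5·|x + 1|).
Restrict δ ≤ 5/2. Then |x + 6| < 5/2 gives |x + 1| = |(x + 6) + (-5)| ≥ 5 − 5/2 = 5/2.
Hence |(6x + 3)/(x + 1) − (33/5)| < 3|x + 6|/(5·(5/2)) = (6/25)|x + 6|, which is < ε once |x + 6| < (25/6)ε.
Take δ = min(5/2, (25/6)ε). Then 0 < |x + 6| < δ forces both bounds, so |(6x + 3)/(x + 1) − (33/5)| < ε.

δ = min(5/2, (25/6)ε)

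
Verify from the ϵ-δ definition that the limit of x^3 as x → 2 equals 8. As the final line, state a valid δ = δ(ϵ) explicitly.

Let ϵ > 0 be given. We seek δ > 0 with 0 < |x − 2| < δ ⇒ |x^3 − 8| < ϵ.
Factor: x^3 − 8 = (x − 2)(x^2 + 2x + 4), so |x^3 − 8| = |x − 2|·|x^2 + 2x + 4|.
Impose δ ≤ 1 so that |x| < 3; then |x^2 + 2x + 4| ≤ 19.
Hence |x^3 − 8| ≤ 19|x − 2|, which is < ϵ once |x − 2| < ϵ/19.
Take δ = min(1, ϵ/19). If 0 < |x − 2| < δ then both bounds hold and |x^3 − 8| ≤ 19|x − 2| < 19·(ϵ/19) = ϵ.

δ = min(1, ϵ/19)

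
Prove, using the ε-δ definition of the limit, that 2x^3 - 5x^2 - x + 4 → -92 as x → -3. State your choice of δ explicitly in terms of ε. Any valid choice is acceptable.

δ = min(1, ε/108)

Suppose ε > 0. We want δ > 0 such that 0 < |x + 3| < δ implies |(2x^3 - 5x^2 - x + 4) + 92| < ε.
(2x^3 - 5x^2 - x + 4) + 92 = 2x^3 - 5x^2 - x + 96 = (x + 3)(2x^2 - 11x + 32).
So |(2x^3 - 5x^2 - x + 4) + 92| = |x + 3|·|2x^2 - 11x + 32|.
Assume first that |x + 3| < 1, so |x| < 4. Then |2x^2 - 11x + 32| ≤ 2·4^2 + 11·4 + 32 = 108.
Hence |(2x^3 - 5x^2 - x + 4) + 92| ≤ 108|x + 3| < ε provided |x + 3| < ε/108.
Choosing δ = min(1, ε/108) ensures both conditions, hence |(2x^3 - 5x^2 - x + 4) + 92| < ε.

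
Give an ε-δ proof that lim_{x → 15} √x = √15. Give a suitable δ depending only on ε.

δ = min(15, √15·ε)

Let ε > 0 be given. We want δ > 0 such that 0 < |x − 15| < δ implies |√x − √15| < ε.
Rationalise: √x − √15 = (x − 15)/(√x + √15), so |√x − √15| = |x − 15|/(√x + √15).
Restrict δ ≤ 15 so that |x − 15| < 15 forces x > 0, and then √x + √15 > √15.
Hence |√x − √15| < |x − 15|/√15, which is < ε once |x − 15| < √15·ε.
Take δ = min(15, √15·ε). If 0 < |x − 15| < δ then x > 0 and |√x − √15| < |x − 15|/√15 < ε.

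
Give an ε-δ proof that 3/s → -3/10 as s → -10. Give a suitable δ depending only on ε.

Fix ε > 0. We seek δ > 0 such that 0 < |s + 10| < δ implies |3/s + 3/10| < ε.
|3/s + 3/10| = 3·|-10 − s|/(10·|s|) = 3|s + 10|/(10|s|).
Restrict δ ≤ 5. Then |s + 10| < 5 gives |s| > 5, so 10|s| > 50.
Then |3/s + 3/10| < 3|s + 10|/50, which is < ε when |s + 10| < (50/3)ε.
Take δ = min(5, (50/3)ε). Then 0 < |s + 10| < δ gives both |s + 10| < 5 and |s + 10| < (50/3)ε, so |3/s + 3/10| < ε.

δ = min(5, (50/3)ε)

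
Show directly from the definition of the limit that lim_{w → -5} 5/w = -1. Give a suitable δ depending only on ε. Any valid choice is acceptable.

Suppose ε > 0. We seek δ > 0 such that 0 < |w + 5| < δ implies |5/w + 1| < ε.
|5/w + 1| = 5·|-5 − w|/(5·|w|) = 5|w + 5|/(5|w|).
Restrict δ ≤ 5/2. Then |w + 5| < 5/2 gives |w| > 5/2, so 5|w| > 25/2.
Then |5/w + 1| < 5|w + 5|/(25/2), which is < ε when |w + 5| < (5/2)ε.
Take δ = min(5/2, (5/2)ε). Then 0 < |w + 5| < δ gives both |w + 5| < 5/2 and |w + 5| < (5/2)ε, so |5/w + 1| < ε.

δ = min(5/2, (5/2)ε)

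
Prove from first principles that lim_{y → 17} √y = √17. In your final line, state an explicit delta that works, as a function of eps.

delta = min(17, √17·eps)

Let eps > 0. We want delta > 0 such that 0 < |y − 17| < delta implies |√y − √17| < eps.
Multiplying by the conjugate, |√y − √17| = |y − 17|/(√y + √17).
Restrict delta ≤ 17 so that |y − 17| < 17 forces y > 0, and then √y + √17 > √17.
Hence |√y − √17| < |y − 17|/√17, which is < eps once |y − 17| < √17·eps.
Take delta = min(17, √17·eps). If 0 < |y − 17| < delta then y > 0 and |√y − √17| < |y − 17|/√17 < eps.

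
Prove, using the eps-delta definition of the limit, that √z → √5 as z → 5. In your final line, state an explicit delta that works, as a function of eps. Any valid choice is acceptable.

delta = min(5, √5·eps)

Let eps > 0. We want delta > 0 such that 0 < |z − 5| < delta implies |√z − √5| < eps.
Multiplying by the conjugate, |√z − √5| = |z − 5|/(√z + √5).
Restrict delta ≤ 5 so that |z − 5| < 5 forces z > 0, and then √z + √5 > √5.
Hence |√z − √5| < |z − 5|/√5, which is < eps once |z − 5| < √5·eps.
Take delta = min(5, √5·eps). If 0 < |z − 5| < delta then z > 0 and |√z − √5| < |z − 5|/√5 < eps.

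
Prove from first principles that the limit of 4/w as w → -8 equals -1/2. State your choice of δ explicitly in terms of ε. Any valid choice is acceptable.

δ = min(4, 8ε)

Let ε > 0 be given. We seek δ > 0 such that 0 < |w + 8| < δ implies |4/w + 1/2| < ε.
|4/w + 1/2| = 4·|-8 − w|/(8·|w|) = 4|w + 8|/(8|w|).
Restrict δ ≤ 4. Then |w + 8| < 4 gives |w| > 4, so 8|w| > 32.
Then |4/w + 1/2| < 4|w + 8|/32, which is < ε when |w + 8| < 8ε.
Take δ = min(4, 8ε). Then 0 < |w + 8| < δ gives both |w + 8| < 4 and |w + 8| < 8ε, so |4/w + 1/2| < ε.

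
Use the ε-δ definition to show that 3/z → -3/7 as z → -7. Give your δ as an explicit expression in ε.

δ = min(7/2, (49/6)ε)

Let ε > 0 be given. We seek δ > 0 such that 0 < |z + 7| < δ implies |3/z + 3/7| < ε.
|3/z + 3/7| = 3·|-7 − z|/(7·|z|) = 3|z + 7|/(7|z|).
Restrict δ ≤ 7/2. Then |z + 7| < 7/2 gives |z| > 7/2, so 7|z| > 49/2.
Then |3/z + 3/7| < 3|z + 7|/(49/2), which is < ε when |z + 7| < (49/6)ε.
Take δ = min(7/2, (49/6)ε). Then 0 < |z + 7| < δ gives both |z + 7| < 7/2 and |z + 7| < (49/6)ε, so |3/z + 3/7| < ε.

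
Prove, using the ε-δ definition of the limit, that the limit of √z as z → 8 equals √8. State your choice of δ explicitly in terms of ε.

δ = min(8, √8·ε)

Suppose ε > 0. We want δ > 0 such that 0 < |z − 8| < δ implies |√z − √8| < ε.
Multiplying by the conjugate, |√z − √8| = |z − 8|/(√z + √8).
Restrict δ ≤ 8 so that |z − 8| < 8 forces z > 0, and then √z + √8 > √8.
Hence |√z − √8| < |z − 8|/√8, which is < ε once |z − 8| < √8·ε.
Take δ = min(8, √8·ε). If 0 < |z − 8| < δ then z > 0 and |√z − √8| < |z − 8|/√8 < ε.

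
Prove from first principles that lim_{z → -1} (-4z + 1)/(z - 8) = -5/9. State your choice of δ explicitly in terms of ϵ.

Let ϵ > 0 be given. We want δ > 0 with 0 < |z + 1| < δ ⇒ |(-4z + 1)/(z - 8) + 5/9| < ϵ.
Combining over a common denominator, (-4z + 1)/(z - 8) + 5/9 = [(-4z + 1)·(-9) − 5·(z - 8)] / [(-9)·(z - 8)] = 31(z + 1) / ((-9)(z - 8)).
So |(-4z + 1)/(z - 8) + 5/9| = 31|z + 1| / (9·|z − 8|).
Restrict δ ≤ 9/2. Then |z + 1| < 9/2 gives |z − 8| = |(z + 1) + (-9)| ≥ 9 − 9/2 = 9/2.
Hence |(-4z + 1)/(z - 8) + 5/9| < 31|z + 1|/(9·(9/2)) = (62/81)|z + 1|, which is < ϵ once |z + 1| < (81/62)ϵ.
Take δ = min(9/2, (81/62)ϵ). Then 0 < |z + 1| < δ forces both bounds, so |(-4z + 1)/(z - 8) + 5/9| < ϵ.

δ = min(9/2, (81/62)ϵ)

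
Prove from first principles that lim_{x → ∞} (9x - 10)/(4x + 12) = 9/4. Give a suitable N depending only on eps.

N = (37/4)/eps

Fix eps > 0. We seek N > 0 such that x > N implies |(9x - 10)/(4x + 12) − (9/4)| < eps.
(9x - 10)/(4x + 12) − (9/4) = (4(9x - 10) − 9(4x + 12)) / (4(4x + 12)) = -148/(4(4x + 12)).
For x > 0 we have 4x + 12 > 4x, so |(9x - 10)/(4x + 12) − (9/4)| = 148/(4(4x + 12)) < 148/(4·4x) = (37/4)/x.
Thus |(9x - 10)/(4x + 12) − (9/4)| < eps whenever x > (37/4)/eps.
Take N = (37/4)/eps. If x > N then |(9x - 10)/(4x + 12) − (9/4)| < (37/4)/x < eps.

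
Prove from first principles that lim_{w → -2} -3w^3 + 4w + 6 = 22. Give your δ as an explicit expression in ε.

δ = min(2, ε/80)

Suppose ε > 0. We want δ > 0 such that 0 < |w + 2| < δ implies |(-3w^3 + 4w + 6) − 22| < ε.
(-3w^3 + 4w + 6) − 22 = -3w^3 + 4w - 16 = (w + 2)(-3w^2 + 6w - 8).
So |(-3w^3 + 4w + 6) − 22| = |w + 2|·|-3w^2 + 6w - 8|.
Require δ ≤ 2. Then |w + 2| < 2 gives |w| < 4, and by the triangle inequality |-3w^2 + 6w - 8| ≤ 3·4^2 + 6·4 + 8 = 80.
Hence |(-3w^3 + 4w + 6) − 22| ≤ 80|w + 2| < ε provided |w + 2| < ε/80.
Take δ = min(2, ε/80). Then 0 < |w + 2| < δ gives both |w + 2| < 2 and |w + 2| < ε/80, so |(-3w^3 + 4w + 6) − 22| < ε.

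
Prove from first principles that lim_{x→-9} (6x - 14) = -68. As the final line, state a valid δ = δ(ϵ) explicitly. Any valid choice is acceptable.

δ = ϵ/6

Let ϵ > 0. We need δ > 0 so that 0 < |x + 9| < δ implies |(6x - 14) + 68| < ϵ.
Since (6x - 14) + 68 = 6(x + 9), we have |(6x - 14) + 68| = 6|x + 9|.
So 6|x + 9| < ϵ exactly when |x + 9| < ϵ/6.
Choosing δ = ϵ/6 gives |(6x - 14) + 68| = 6|x + 9| < ϵ whenever |x + 9| < δ.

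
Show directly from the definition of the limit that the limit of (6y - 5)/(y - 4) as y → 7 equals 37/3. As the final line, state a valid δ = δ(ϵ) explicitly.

Let ϵ > 0 be given. We want δ > 0 with 0 < |y − 7| < δ ⇒ |(6y - 5)/(y - 4) − (37/3)| < ϵ.
Combining over a common denominator, (6y - 5)/(y - 4) − (37/3) = [(6y - 5)·3 − 37·(y - 4)] / [3·(y - 4)] = -19(y − 7) / (3(y - 4)).
So |(6y - 5)/(y - 4) − (37/3)| = 19|y − 7| / (3·|y − 4|).
Require δ ≤ 3/2, so |y − 4| ≥ |3| − |y − 7| > 3 − 3/2 = 3/2.
Hence |(6y - 5)/(y - 4) − (37/3)| < 19|y − 7|/(3·(3/2)) = (38/9)|y − 7|, which is < ϵ once |y − 7| < (9/38)ϵ.
Take δ = min(3/2, (9/38)ϵ). Then 0 < |y − 7| < δ forces both bounds, so |(6y - 5)/(y - 4) − (37/3)| < ϵ.

δ = min(3/2, (9/38)ϵ)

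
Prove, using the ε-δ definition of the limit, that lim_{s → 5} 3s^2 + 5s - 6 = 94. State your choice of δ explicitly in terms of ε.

Suppose ε > 0. We want δ > 0 such that 0 < |s − 5| < δ implies |(3s^2 + 5s - 6) − 94| < ε.
(3s^2 + 5s - 6) − 94 = 3s^2 + 5s - 100 = (s − 5)(3s + 20).
So |(3s^2 + 5s - 6) − 94| = |s − 5|·|3s + 20|.
Require δ ≤ 1. Then |s − 5| < 1 gives |s| < 6, and by the triangle inequality |3s + 20| ≤ 3·6 + 20 = 38.
Hence |(3s^2 + 5s - 6) − 94| ≤ 38|s − 5| < ε provided |s − 5| < ε/38.
Choosing δ = min(1, ε/38) ensures both conditions, hence |(3s^2 + 5s - 6) − 94| < ε.

δ = min(1, ε/38)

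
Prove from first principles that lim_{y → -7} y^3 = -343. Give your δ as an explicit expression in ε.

Let ε > 0. We seek δ > 0 with 0 < |y + 7| < δ ⇒ |y^3 + 343| < ε.
Factor: y^3 + 343 = (y + 7)(y^2 - 7y + 49), so |y^3 + 343| = |y + 7|·|y^2 - 7y + 49|.
Impose δ ≤ 1 so that |y| < 8; then |y^2 - 7y + 49| ≤ 169.
Hence |y^3 + 343| ≤ 169|y + 7|, which is < ε once |y + 7| < ε/169.
Take δ = min(1, ε/169). If 0 < |y + 7| < δ then both bounds hold and |y^3 + 343| ≤ 169|y + 7| < 169·(ε/169) = ε.

δ = min(1, ε/169)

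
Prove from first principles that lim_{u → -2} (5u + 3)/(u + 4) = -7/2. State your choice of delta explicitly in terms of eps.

Let eps > 0 be given. We want delta > 0 with 0 < |u + 2| < delta ⇒ |(5u + 3)/(u + 4) + 7/2| < eps.
Combining over a common denominator, (5u + 3)/(u + 4) + 7/2 = [(5u + 3)·2 − (-7)·(u + 4)] / [2·(u + 4)] = 17(u + 2) / (2(u + 4)).
So |(5u + 3)/(u + 4) + 7/2| = 17|u + 2| / (2·|u + 4|).
Restrict delta ≤ 1. Then |u + 2| < 1 gives |u + 4| = |(u + 2) + 2| ≥ 2 − 1 = 1.
Hence |(5u + 3)/(u + 4) + 7/2| < 17|u + 2|/(2·1) = (17/2)|u + 2|, which is < eps once |u + 2| < (2/17)eps.
Take delta = min(1, (2/17)eps). Then 0 < |u + 2| < delta forces both bounds, so |(5u + 3)/(u + 4) + 7/2| < eps.

delta = min(1, (2/17)eps)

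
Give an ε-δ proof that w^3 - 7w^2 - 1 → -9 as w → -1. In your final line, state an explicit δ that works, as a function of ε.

Let ε > 0 be given. We want δ > 0 such that 0 < |w + 1| < δ implies |(w^3 - 7w^2 - 1) + 9| < ε.
(w^3 - 7w^2 - 1) + 9 = w^3 - 7w^2 + 8 = (w + 1)(w^2 - 8w + 8).
So |(w^3 - 7w^2 - 1) + 9| = |w + 1|·|w^2 - 8w + 8|.
Require δ ≤ 1. Then |w + 1| < 1 gives |w| < 2, and by the triangle inequality |w^2 - 8w + 8| ≤ 2^2 + 8·2 + 8 = 28.
Hence |(w^3 - 7w^2 - 1) + 9| ≤ 28|w + 1| < ε provided |w + 1| < ε/28.
Take δ = min(1, ε/28). Then 0 < |w + 1| < δ gives both |w + 1| < 1 and |w + 1| < ε/28, so |(w^3 - 7w^2 - 1) + 9| < ε.

δ = min(1, ε/28)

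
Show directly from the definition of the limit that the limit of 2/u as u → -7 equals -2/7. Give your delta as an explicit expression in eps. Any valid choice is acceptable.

delta = min(7/2, (49/4)eps)

Suppose eps > 0. We seek delta > 0 such that 0 < |u + 7| < delta implies |2/u + 2/7| < eps.
|2/u + 2/7| = 2·|-7 − u|/(7·|u|) = 2|u + 7|/(7|u|).
Require delta ≤ 7/2 so that |u| > 7 − 7/2 = 7/2, hence 7|u| > 49/2.
Then |2/u + 2/7| < 2|u + 7|/(49/2), which is < eps when |u + 7| < (49/4)eps.
Take delta = min(7/2, (49/4)eps). Then 0 < |u + 7| < delta gives both |u + 7| < 7/2 and |u + 7| < (49/4)eps, so |2/u + 2/7| < eps.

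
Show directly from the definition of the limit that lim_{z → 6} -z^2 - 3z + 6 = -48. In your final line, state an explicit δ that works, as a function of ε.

Fix ε > 0. We want δ > 0 such that 0 < |z − 6| < δ implies |(-z^2 - 3z + 6) + 48| < ε.
(-z^2 - 3z + 6) + 48 = -z^2 - 3z + 54 = (z − 6)(-z - 9).
So |(-z^2 - 3z + 6) + 48| = |z − 6|·|-z - 9|.
Assume first that |z − 6| < 1, so |z| < 7. Then |-z - 9| ≤ 7 + 9 = 16.
Hence |(-z^2 - 3z + 6) + 48| ≤ 16|z − 6| < ε provided |z − 6| < ε/16.
Choosing δ = min(1, ε/16) ensures both conditions, hence |(-z^2 - 3z + 6) + 48| < ε.

δ = min(1, ε/16)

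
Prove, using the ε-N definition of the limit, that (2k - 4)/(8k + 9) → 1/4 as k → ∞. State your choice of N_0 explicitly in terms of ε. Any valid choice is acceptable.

N_0 = (25/32)/ε

Let ε > 0 be given. For k ≥ 1, |(2k - 4)/(8k + 9) − (1/4)| = |-50|/(8(8k + 9)) = 50/(8(8k + 9)).
Since 8k + 9 ≥ 8k for k ≥ 1, this is ≤ 50/(8·8k) = (25/32)/k.
So |(2k - 4)/(8k + 9) − (1/4)| < ε whenever k > (25/32)/ε.
Take N_0 = (25/32)/ε. If k > N_0 then |(2k - 4)/(8k + 9) − (1/4)| ≤ (25/32)/k < ε.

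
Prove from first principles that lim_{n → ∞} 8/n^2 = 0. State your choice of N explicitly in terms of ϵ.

N = (8/ϵ)^{1/2}

Let ϵ > 0 be given. For n ≥ 1, |8/n^2 − 0| = 8/n^2.
8/n^2 < ϵ ⇔ n^2 > 8/ϵ ⇔ n > (8/ϵ)^{1/2}.
Take N = (8/ϵ)^{1/2}. Then n > N implies 8/n^2 < ϵ.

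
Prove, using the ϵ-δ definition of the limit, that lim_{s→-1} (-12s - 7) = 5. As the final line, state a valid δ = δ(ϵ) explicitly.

δ = ϵ/12

Suppose ϵ > 0. We need δ > 0 so that 0 < |s + 1| < δ implies |(-12s - 7) − 5| < ϵ.
Since (-12s - 7) − 5 = -12(s + 1), we have |(-12s - 7) − 5| = 12|s + 1|.
Thus it suffices that |s + 1| < ϵ/12.
Take δ = ϵ/12. If 0 < |s + 1| < δ then |(-12s - 7) − 5| = 12|s + 1| < 12·(ϵ/12) = ϵ.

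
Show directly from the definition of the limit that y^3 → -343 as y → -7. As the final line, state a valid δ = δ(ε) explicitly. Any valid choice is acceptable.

Fix ε > 0. We seek δ > 0 with 0 < |y + 7| < δ ⇒ |y^3 + 343| < ε.
Factor: y^3 + 343 = (y + 7)(y^2 - 7y + 49), so |y^3 + 343| = |y + 7|·|y^2 - 7y + 49|.
Restrict δ ≤ 1. Then |y + 7| < 1 gives |y| < 8, so by the triangle inequality |y^2 - 7y + 49| ≤ 8^2 + 7·8 + 49 = 169.
Hence |y^3 + 343| ≤ 169|y + 7|, which is < ε once |y + 7| < ε/169.
Take δ = min(1, ε/169). If 0 < |y + 7| < δ then both bounds hold and |y^3 + 343| ≤ 169|y + 7| < 169·(ε/169) = ε.

δ = min(1, ε/169)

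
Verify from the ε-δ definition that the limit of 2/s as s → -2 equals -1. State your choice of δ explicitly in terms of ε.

Fix ε > 0. We seek δ > 0 such that 0 < |s + 2| < δ implies |2/s + 1| < ε.
|2/s + 1| = 2·|-2 − s|/(2·|s|) = 2|s + 2|/(2|s|).
Restrict δ ≤ 1. Then |s + 2| < 1 gives |s| > 1, so 2|s| > 2.
Then |2/s + 1| < 2|s + 2|/2, which is < ε when |s + 2| < ε.
Take δ = min(1, ε). Then 0 < |s + 2| < δ gives both |s + 2| < 1 and |s + 2| < ε, so |2/s + 1| < ε.

δ = min(1, ε)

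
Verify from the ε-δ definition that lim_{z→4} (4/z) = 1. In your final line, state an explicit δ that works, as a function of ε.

δ = min(2, 2ε)

Fix ε > 0. We seek δ > 0 such that 0 < |z − 4| < δ implies |4/z − 1| < ε.
|4/z − 1| = 4·|4 − z|/(4·|z|) = 4|z − 4|/(4|z|).
Require δ ≤ 2 so that |z| > 4 − 2 = 2, hence 4|z| > 8.
Then |4/z − 1| < 4|z − 4|/8, which is < ε when |z − 4| < 2ε.
Take δ = min(2, 2ε). Then 0 < |z − 4| < δ gives both |z − 4| < 2 and |z − 4| < 2ε, so |4/z − 1| < ε.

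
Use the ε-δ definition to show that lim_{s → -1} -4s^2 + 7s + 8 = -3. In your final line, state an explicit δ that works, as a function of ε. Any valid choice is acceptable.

δ = min(2, ε/23)

Let ε > 0. We want δ > 0 such that 0 < |s + 1| < δ implies |(-4s^2 + 7s + 8) + 3| < ε.
(-4s^2 + 7s + 8) + 3 = -4s^2 + 7s + 11 = (s + 1)(-4s + 11).
So |(-4s^2 + 7s + 8) + 3| = |s + 1|·|-4s + 11|.
Require δ ≤ 2. Then |s + 1| < 2 gives |s| < 3, and by the triangle inequality |-4s + 11| ≤ 4·3 + 11 = 23.
Hence |(-4s^2 + 7s + 8) + 3| ≤ 23|s + 1| < ε provided |s + 1| < ε/23.
Take δ = min(2, ε/23). Then 0 < |s + 1| < δ gives both |s + 1| < 2 and |s + 1| < ε/23, so |(-4s^2 + 7s + 8) + 3| < ε.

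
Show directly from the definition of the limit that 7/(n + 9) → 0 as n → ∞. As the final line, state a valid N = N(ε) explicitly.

Fix ε > 0. For n ≥ 1, |7/(n + 9) − 0| = 7/(n + 9) ≤ 7/n.
We need 7/n < ε, i.e. n > 7/ε.
Take N = 7/ε. If n > N then |7/(n + 9)| ≤ 7/n < ε.

N = 7/ε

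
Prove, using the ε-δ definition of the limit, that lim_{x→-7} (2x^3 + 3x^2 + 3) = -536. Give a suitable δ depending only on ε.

Suppose ε > 0. We want δ > 0 such that 0 < |x + 7| < δ implies |(2x^3 + 3x^2 + 3) + 536| < ε.
(2x^3 + 3x^2 + 3) + 536 = 2x^3 + 3x^2 + 539 = (x + 7)(2x^2 - 11x + 77).
So |(2x^3 + 3x^2 + 3) + 536| = |x + 7|·|2x^2 - 11x + 77|.
Require δ ≤ 1. Then |x + 7| < 1 gives |x| < 8, and by the triangle inequality |2x^2 - 11x + 77| ≤ 2·8^2 + 11·8 + 77 = 293.
Hence |(2x^3 + 3x^2 + 3) + 536| ≤ 293|x + 7| < ε provided |x + 7| < ε/293.
Choosing δ = min(1, ε/293) ensures both conditions, hence |(2x^3 + 3x^2 + 3) + 536| < ε.

δ = min(1, ε/293)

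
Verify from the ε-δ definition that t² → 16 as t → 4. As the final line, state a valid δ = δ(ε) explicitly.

Fix ε > 0. We seek δ > 0 with 0 < |t − 4| < δ ⇒ |t² − 16| < ε.
Factor: t² − 16 = (t − 4)(t + 4), so |t² − 16| = |t − 4|·|t + 4|.
Impose δ ≤ 2 so that |t| < 6; then |t + 4| ≤ 10.
Hence |t² − 16| ≤ 10|t − 4|, which is < ε once |t − 4| < ε/10.
Take δ = min(2, ε/10). If 0 < |t − 4| < δ then both bounds hold and |t² − 16| ≤ 10|t − 4| < 10·(ε/10) = ε.

δ = min(2, ε/10)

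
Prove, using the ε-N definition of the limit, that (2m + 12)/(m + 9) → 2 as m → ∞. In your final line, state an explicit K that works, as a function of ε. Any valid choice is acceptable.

Suppose ε > 0. For m ≥ 1, |(2m + 12)/(m + 9) − 2| = |-6|/((m + 9)) = 6/((m + 9)).
Since m + 9 ≥ m for m ≥ 1, this is ≤ 6/(m) = 6/m.
So |(2m + 12)/(m + 9) − 2| < ε whenever m > 6/ε.
Take K = 6/ε. If m > K then |(2m + 12)/(m + 9) − 2| ≤ 6/m < ε.

K = 6/ε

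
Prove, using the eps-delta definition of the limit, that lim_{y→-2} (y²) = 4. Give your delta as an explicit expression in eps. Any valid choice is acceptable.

delta = min(1, eps/5)

Let eps > 0 be given. We seek delta > 0 with 0 < |y + 2| < delta ⇒ |y² − 4| < eps.
Factor: y² − 4 = (y + 2)(y - 2), so |y² − 4| = |y + 2|·|y - 2|.
Impose delta ≤ 1 so that |y| < 3; then |y - 2| ≤ 5.
Hence |y² − 4| ≤ 5|y + 2|, which is < eps once |y + 2| < eps/5.
Take delta = min(1, eps/5). If 0 < |y + 2| < delta then both bounds hold and |y² − 4| ≤ 5|y + 2| < 5·(eps/5) = eps.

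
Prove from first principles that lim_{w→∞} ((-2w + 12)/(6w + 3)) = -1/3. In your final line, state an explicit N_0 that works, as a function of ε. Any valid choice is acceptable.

N_0 = (13/6)/ε

Let ε > 0. We seek N_0 > 0 such that w > N_0 implies |(-2w + 12)/(6w + 3) + 1/3| < ε.
(-2w + 12)/(6w + 3) + 1/3 = (6(-2w + 12) − (-2)(6w + 3)) / (6(6w + 3)) = 78/(6(6w + 3)).
For w > 0 we have 6w + 3 > 6w, so |(-2w + 12)/(6w + 3) + 1/3| = 78/(6(6w + 3)) < 78/(6·6w) = (13/6)/w.
Thus |(-2w + 12)/(6w + 3) + 1/3| < ε whenever w > (13/6)/ε.
Take N_0 = (13/6)/ε. If w > N_0 then |(-2w + 12)/(6w + 3) + 1/3| < (13/6)/w < ε.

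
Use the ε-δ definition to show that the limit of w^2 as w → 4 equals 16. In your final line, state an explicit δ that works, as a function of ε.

δ = min(2, ε/10)

Suppose ε > 0. We seek δ > 0 with 0 < |w − 4| < δ ⇒ |w^2 − 16| < ε.
Factor: w^2 − 16 = (w − 4)(w + 4), so |w^2 − 16| = |w − 4|·|w + 4|.
Restrict δ ≤ 2. Then |w − 4| < 2 gives |w| < 6, so by the triangle inequality |w + 4| ≤ 6 + 4 = 10.
Hence |w^2 − 16| ≤ 10|w − 4|, which is < ε once |w − 4| < ε/10.
Take δ = min(2, ε/10). If 0 < |w − 4| < δ then both bounds hold and |w^2 − 16| ≤ 10|w − 4| < 10·(ε/10) = ε.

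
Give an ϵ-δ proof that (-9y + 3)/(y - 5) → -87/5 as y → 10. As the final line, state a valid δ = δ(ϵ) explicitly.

δ = min(5/2, (25/84)ϵ)

Suppose ϵ > 0. We want δ > 0 with 0 < |y − 10| < δ ⇒ |(-9y + 3)/(y - 5) + 87/5| < ϵ.
Combining over a common denominator, (-9y + 3)/(y - 5) + 87/5 = [(-9y + 3)·5 − (-87)·(y - 5)] / [5·(y - 5)] = 42(y − 10) / (5(y - 5)).
So |(-9y + 3)/(y - 5) + 87/5| = 42|y − 10| / (5·|y − 5|).
Restrict δ ≤ 5/2. Then |y − 10| < 5/2 gives |y − 5| = |(y − 10) + 5| ≥ 5 − 5/2 = 5/2.
Hence |(-9y + 3)/(y - 5) + 87/5| < 42|y − 10|/(5·(5/2)) = (84/25)|y − 10|, which is < ϵ once |y − 10| < (25/84)ϵ.
Take δ = min(5/2, (25/84)ϵ). Then 0 < |y − 10| < δ forces both bounds, so |(-9y + 3)/(y - 5) + 87/5| < ϵ.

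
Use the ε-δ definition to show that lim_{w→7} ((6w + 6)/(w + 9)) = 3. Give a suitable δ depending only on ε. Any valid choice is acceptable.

Fix ε > 0. We want δ > 0 with 0 < |w − 7| < δ ⇒ |(6w + 6)/(w + 9) − 3| < ε.
Combining over a common denominator, (6w + 6)/(w + 9) − 3 = [(6w + 6)·16 − 48·(w + 9)] / [16·(w + 9)] = 48(w − 7) / (16(w + 9)).
So |(6w + 6)/(w + 9) − 3| = 48|w − 7| / (16·|w + 9|).
Require δ ≤ 8, so |w + 9| ≥ |16| − |w − 7| > 16 − 8 = 8.
Hence |(6w + 6)/(w + 9) − 3| < 48|w − 7|/(16·8) = (3/8)|w − 7|, which is < ε once |w − 7| < (8/3)ε.
Take δ = min(8, (8/3)ε). Then 0 < |w − 7| < δ forces both bounds, so |(6w + 6)/(w + 9) − 3| < ε.

δ = min(8, (8/3)ε)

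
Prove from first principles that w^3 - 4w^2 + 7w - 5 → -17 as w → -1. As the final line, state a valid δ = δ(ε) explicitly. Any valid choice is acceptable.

Fix ε > 0. We want δ > 0 such that 0 < |w + 1| < δ implies |(w^3 - 4w^2 + 7w - 5) + 17| < ε.
(w^3 - 4w^2 + 7w - 5) + 17 = w^3 - 4w^2 + 7w + 12 = (w + 1)(w^2 - 5w + 12).
So |(w^3 - 4w^2 + 7w - 5) + 17| = |w + 1|·|w^2 - 5w + 12|.
Assume first that |w + 1| < 1, so |w| < 2. Then |w^2 - 5w + 12| ≤ 2^2 + 5·2 + 12 = 26.
Hence |(w^3 - 4w^2 + 7w - 5) + 17| ≤ 26|w + 1| < ε provided |w + 1| < ε/26.
Choosing δ = min(1, ε/26) ensures both conditions, hence |(w^3 - 4w^2 + 7w - 5) + 17| < ε.

δ = min(1, ε/26)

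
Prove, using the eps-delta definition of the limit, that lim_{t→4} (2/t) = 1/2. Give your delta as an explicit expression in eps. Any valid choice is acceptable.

Let eps > 0 be given. We seek delta > 0 such that 0 < |t − 4| < delta implies |2/t − (1/2)| < eps.
|2/t − (1/2)| = 2·|4 − t|/(4·|t|) = 2|t − 4|/(4|t|).
Restrict delta ≤ 2. Then |t − 4| < 2 gives |t| > 2, so 4|t| > 8.
Then |2/t − (1/2)| < 2|t − 4|/8, which is < eps when |t − 4| < 4eps.
Take delta = min(2, 4eps). Then 0 < |t − 4| < delta gives both |t − 4| < 2 and |t − 4| < 4eps, so |2/t − (1/2)| < eps.

delta = min(2, 4eps)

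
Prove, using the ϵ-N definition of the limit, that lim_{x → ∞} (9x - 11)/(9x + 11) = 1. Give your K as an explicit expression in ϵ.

Suppose ϵ > 0. We seek K > 0 such that x > K implies |(9x - 11)/(9x + 11) − 1| < ϵ.
(9x - 11)/(9x + 11) − 1 = (9(9x - 11) − 9(9x + 11)) / (9(9x + 11)) = -198/(9(9x + 11)).
For x > 0 we have 9x + 11 > 9x, so |(9x - 11)/(9x + 11) − 1| = 198/(9(9x + 11)) < 198/(9·9x) = (22/9)/x.
Thus |(9x - 11)/(9x + 11) − 1| < ϵ whenever x > (22/9)/ϵ.
Take K = (22/9)/ϵ. If x > K then |(9x - 11)/(9x + 11) − 1| < (22/9)/x < ϵ.

K = (22/9)/ϵ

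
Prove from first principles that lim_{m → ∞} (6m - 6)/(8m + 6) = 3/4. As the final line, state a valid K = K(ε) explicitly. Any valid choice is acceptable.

Let ε > 0. For m ≥ 1, |(6m - 6)/(8m + 6) − (3/4)| = |-84|/(8(8m + 6)) = 84/(8(8m + 6)).
Since 8m + 6 ≥ 8m for m ≥ 1, this is ≤ 84/(8·8m) = (21/16)/m.
So |(6m - 6)/(8m + 6) − (3/4)| < ε whenever m > (21/16)/ε.
Take K = (21/16)/ε. If m > K then |(6m - 6)/(8m + 6) − (3/4)| ≤ (21/16)/m < ε.

K = (21/16)/ε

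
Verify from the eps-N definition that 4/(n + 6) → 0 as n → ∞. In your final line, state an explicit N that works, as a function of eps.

N = 4/eps

Fix eps > 0. For n ≥ 1, |4/(n + 6) − 0| = 4/(n + 6) ≤ 4/n.
We need 4/n < eps, i.e. n > 4/eps.
Take N = 4/eps. If n > N then |4/(n + 6)| ≤ 4/n < eps.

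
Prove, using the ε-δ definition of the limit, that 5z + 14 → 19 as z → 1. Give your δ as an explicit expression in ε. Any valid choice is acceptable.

Suppose ε > 0. We need δ > 0 so that 0 < |z − 1| < δ implies |(5z + 14) − 19| < ε.
Since (5z + 14) − 19 = 5(z − 1), we have |(5z + 14) − 19| = 5|z − 1|.
Thus it suffices that |z − 1| < ε/5.
Choosing δ = ε/5 gives |(5z + 14) − 19| = 5|z − 1| < ε whenever |z − 1| < δ.

δ = ε/5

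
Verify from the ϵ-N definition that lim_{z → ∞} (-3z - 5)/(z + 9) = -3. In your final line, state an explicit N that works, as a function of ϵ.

N = 22/ϵ

Fix ϵ > 0. We seek N > 0 such that z > N implies |(-3z - 5)/(z + 9) + 3| < ϵ.
(-3z - 5)/(z + 9) + 3 = ((-3z - 5) − (-3)(z + 9)) / ((z + 9)) = 22/((z + 9)).
For z > 0 we have z + 9 > z, so |(-3z - 5)/(z + 9) + 3| = 22/((z + 9)) < 22/(z) = 22/z.
Thus |(-3z - 5)/(z + 9) + 3| < ϵ whenever z > 22/ϵ.
Take N = 22/ϵ. If z > N then |(-3z - 5)/(z + 9) + 3| < 22/z < ϵ.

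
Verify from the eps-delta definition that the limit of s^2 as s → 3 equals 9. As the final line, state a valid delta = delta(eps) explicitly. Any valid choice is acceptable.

Fix eps > 0. We seek delta > 0 with 0 < |s − 3| < delta ⇒ |s^2 − 9| < eps.
Factor: s^2 − 9 = (s − 3)(s + 3), so |s^2 − 9| = |s − 3|·|s + 3|.
Restrict delta ≤ 2. Then |s − 3| < 2 gives |s| < 5, so by the triangle inequality |s + 3| ≤ 5 + 3 = 8.
Hence |s^2 − 9| ≤ 8|s − 3|, which is < eps once |s − 3| < eps/8.
Take delta = min(2, eps/8). If 0 < |s − 3| < delta then both bounds hold and |s^2 − 9| ≤ 8|s − 3| < 8·(eps/8) = eps.

delta = min(2, eps/8)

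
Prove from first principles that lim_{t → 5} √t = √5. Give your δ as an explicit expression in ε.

δ = min(5, √5·ε)

Let ε > 0. We want δ > 0 such that 0 < |t − 5| < δ implies |√t − √5| < ε.
Rationalise: √t − √5 = (t − 5)/(√t + √5), so |√t − √5| = |t − 5|/(√t + √5).
Restrict δ ≤ 5 so that |t − 5| < 5 forces t > 0, and then √t + √5 > √5.
Hence |√t − √5| < |t − 5|/√5, which is < ε once |t − 5| < √5·ε.
Take δ = min(5, √5·ε). If 0 < |t − 5| < δ then t > 0 and |√t − √5| < |t − 5|/√5 < ε.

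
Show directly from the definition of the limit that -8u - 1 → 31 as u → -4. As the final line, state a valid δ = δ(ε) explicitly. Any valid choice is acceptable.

δ = ε/8

Let ε > 0 be given. We need δ > 0 so that 0 < |u + 4| < δ implies |(-8u - 1) − 31| < ε.
|(-8u - 1) − 31| = |-8u - 32| = 8|u + 4|.
So 8|u + 4| < ε exactly when |u + 4| < ε/8.
Take δ = ε/8. If 0 < |u + 4| < δ then |(-8u - 1) − 31| = 8|u + 4| < 8·(ε/8) = ε.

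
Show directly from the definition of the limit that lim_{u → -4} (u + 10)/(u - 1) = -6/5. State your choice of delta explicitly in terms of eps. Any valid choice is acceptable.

delta = min(5/2, (25/22)eps)

Let eps > 0 be given. We want delta > 0 with 0 < |u + 4| < delta ⇒ |(u + 10)/(u - 1) + 6/5| < eps.
Combining over a common denominator, (u + 10)/(u - 1) + 6/5 = [(u + 10)·(-5) − 6·(u - 1)] / [(-5)·(u - 1)] = -11(u + 4) / ((-5)(u - 1)).
So |(u + 10)/(u - 1) + 6/5| = 11|u + 4| / (5·|u − 1|).
Require delta ≤ 5/2, so |u − 1| ≥ |-5| − |u + 4| > 5 − 5/2 = 5/2.
Hence |(u + 10)/(u - 1) + 6/5| < 11|u + 4|/(5·(5/2)) = (22/25)|u + 4|, which is < eps once |u + 4| < (25/22)eps.
Take delta = min(5/2, (25/22)eps). Then 0 < |u + 4| < delta forces both bounds, so |(u + 10)/(u - 1) + 6/5| < eps.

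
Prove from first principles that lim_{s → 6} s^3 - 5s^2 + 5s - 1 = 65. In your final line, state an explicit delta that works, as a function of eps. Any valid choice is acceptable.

delta = min(1, eps/67)

Let eps > 0. We want delta > 0 such that 0 < |s − 6| < delta implies |(s^3 - 5s^2 + 5s - 1) − 65| < eps.
(s^3 - 5s^2 + 5s - 1) − 65 = s^3 - 5s^2 + 5s - 66 = (s − 6)(s^2 + s + 11).
So |(s^3 - 5s^2 + 5s - 1) − 65| = |s − 6|·|s^2 + s + 11|.
Require delta ≤ 1. Then |s − 6| < 1 gives |s| < 7, and by the triangle inequality |s^2 + s + 11| ≤ 7^2 + 7 + 11 = 67.
Hence |(s^3 - 5s^2 + 5s - 1) − 65| ≤ 67|s − 6| < eps provided |s − 6| < eps/67.
Take delta = min(1, eps/67). Then 0 < |s − 6| < delta gives both |s − 6| < 1 and |s − 6| < eps/67, so |(s^3 - 5s^2 + 5s - 1) − 65| < eps.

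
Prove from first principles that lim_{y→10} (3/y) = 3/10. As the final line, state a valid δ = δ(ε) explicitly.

Let ε > 0. We seek δ > 0 such that 0 < |y − 10| < δ implies |3/y − (3/10)| < ε.
|3/y − (3/10)| = 3·|10 − y|/(10·|y|) = 3|y − 10|/(10|y|).
Restrict δ ≤ 5. Then |y − 10| < 5 gives |y| > 5, so 10|y| > 50.
Then |3/y − (3/10)| < 3|y − 10|/50, which is < ε when |y − 10| < (50/3)ε.
Take δ = min(5, (50/3)ε). Then 0 < |y − 10| < δ gives both |y − 10| < 5 and |y − 10| < (50/3)ε, so |3/y − (3/10)| < ε.

δ = min(5, (50/3)ε)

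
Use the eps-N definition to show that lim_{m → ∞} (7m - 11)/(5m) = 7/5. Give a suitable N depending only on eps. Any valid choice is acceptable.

N = (11/5)/eps

Let eps > 0 be given. For m ≥ 1, |(7m - 11)/(5m) − (7/5)| = |-55|/(5(5m)) = 55/(5(5m)).
Since 5m ≥ 5m for m ≥ 1, this is ≤ 55/(5·5m) = (11/5)/m.
So |(7m - 11)/(5m) − (7/5)| < eps whenever m > (11/5)/eps.
Take N = (11/5)/eps. If m > N then |(7m - 11)/(5m) − (7/5)| ≤ (11/5)/m < eps.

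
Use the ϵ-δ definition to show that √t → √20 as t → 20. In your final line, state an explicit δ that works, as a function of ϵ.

Let ϵ > 0. We want δ > 0 such that 0 < |t − 20| < δ implies |√t − √20| < ϵ.
Rationalise: √t − √20 = (t − 20)/(√t + √20), so |√t − √20| = |t − 20|/(√t + √20).
Restrict δ ≤ 20 so that |t − 20| < 20 forces t > 0, and then √t + √20 > √20.
Hence |√t − √20| < |t − 20|/√20, which is < ϵ once |t − 20| < √20·ϵ.
Take δ = min(20, √20·ϵ). If 0 < |t − 20| < δ then t > 0 and |√t − √20| < |t − 20|/√20 < ϵ.

δ = min(20, √20·ϵ)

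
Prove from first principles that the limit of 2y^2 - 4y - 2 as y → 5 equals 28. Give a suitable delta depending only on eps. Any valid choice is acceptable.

Suppose eps > 0. We want delta > 0 such that 0 < |y − 5| < delta implies |(2y^2 - 4y - 2) − 28| < eps.
(2y^2 - 4y - 2) − 28 = 2y^2 - 4y - 30 = (y − 5)(2y + 6).
So |(2y^2 - 4y - 2) − 28| = |y − 5|·|2y + 6|.
Require delta ≤ 2. Then |y − 5| < 2 gives |y| < 7, and by the triangle inequality |2y + 6| ≤ 2·7 + 6 = 20.
Hence |(2y^2 - 4y - 2) − 28| ≤ 20|y − 5| < eps provided |y − 5| < eps/20.
Choosing delta = min(2, eps/20) ensures both conditions, hence |(2y^2 - 4y - 2) − 28| < eps.

delta = min(2, eps/20)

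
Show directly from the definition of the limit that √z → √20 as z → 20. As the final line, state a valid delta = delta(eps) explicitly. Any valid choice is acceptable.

Suppose eps > 0. We want delta > 0 such that 0 < |z − 20| < delta implies |√z − √20| < eps.
Rationalise: √z − √20 = (z − 20)/(√z + √20), so |√z − √20| = |z − 20|/(√z + √20).
Restrict delta ≤ 20 so that |z − 20| < 20 forces z > 0, and then √z + √20 > √20.
Hence |√z − √20| < |z − 20|/√20, which is < eps once |z − 20| < √20·eps.
Take delta = min(20, √20·eps). If 0 < |z − 20| < delta then z > 0 and |√z − √20| < |z − 20|/√20 < eps.

delta = min(20, √20·eps)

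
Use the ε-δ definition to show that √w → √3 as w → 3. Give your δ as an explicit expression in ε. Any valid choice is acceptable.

δ = min(3, √3·ε)

Fix ε > 0. We want δ > 0 such that 0 < |w − 3| < δ implies |√w − √3| < ε.
Multiplying by the conjugate, |√w − √3| = |w − 3|/(√w + √3).
Restrict δ ≤ 3 so that |w − 3| < 3 forces w > 0, and then √w + √3 > √3.
Hence |√w − √3| < |w − 3|/√3, which is < ε once |w − 3| < √3·ε.
Take δ = min(3, √3·ε). If 0 < |w − 3| < δ then w > 0 and |√w − √3| < |w − 3|/√3 < ε.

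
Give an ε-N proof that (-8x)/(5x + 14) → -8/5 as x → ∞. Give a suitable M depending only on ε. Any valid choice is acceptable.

Fix ε > 0. We seek M > 0 such that x > M implies |(-8x)/(5x + 14) + 8/5| < ε.
(-8x)/(5x + 14) + 8/5 = (5(-8x) − (-8)(5x + 14)) / (5(5x + 14)) = 112/(5(5x + 14)).
For x > 0 we have 5x + 14 > 5x, so |(-8x)/(5x + 14) + 8/5| = 112/(5(5x + 14)) < 112/(5·5x) = (112/25)/x.
Thus |(-8x)/(5x + 14) + 8/5| < ε whenever x > (112/25)/ε.
Take M = (112/25)/ε. If x > M then |(-8x)/(5x + 14) + 8/5| < (112/25)/x < ε.

M = (112/25)/ε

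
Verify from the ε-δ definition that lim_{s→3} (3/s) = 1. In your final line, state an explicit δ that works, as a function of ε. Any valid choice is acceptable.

Suppose ε > 0. We seek δ > 0 such that 0 < |s − 3| < δ implies |3/s − 1| < ε.
|3/s − 1| = 3·|3 − s|/(3·|s|) = 3|s − 3|/(3|s|).
Restrict δ ≤ 3/2. Then |s − 3| < 3/2 gives |s| > 3/2, so 3|s| > 9/2.
Then |3/s − 1| < 3|s − 3|/(9/2), which is < ε when |s − 3| < (3/2)ε.
Take δ = min(3/2, (3/2)ε). Then 0 < |s − 3| < δ gives both |s − 3| < 3/2 and |s − 3| < (3/2)ε, so |3/s − 1| < ε.

δ = min(3/2, (3/2)ε)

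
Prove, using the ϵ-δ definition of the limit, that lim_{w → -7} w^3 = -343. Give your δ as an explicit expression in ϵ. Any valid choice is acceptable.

Let ϵ > 0 be given. We seek δ > 0 with 0 < |w + 7| < δ ⇒ |w^3 + 343| < ϵ.
Factor: w^3 + 343 = (w + 7)(w^2 - 7w + 49), so |w^3 + 343| = |w + 7|·|w^2 - 7w + 49|.
Restrict δ ≤ 1. Then |w + 7| < 1 gives |w| < 8, so by the triangle inequality |w^2 - 7w + 49| ≤ 8^2 + 7·8 + 49 = 169.
Hence |w^3 + 343| ≤ 169|w + 7|, which is < ϵ once |w + 7| < ϵ/169.
Take δ = min(1, ϵ/169). If 0 < |w + 7| < δ then both bounds hold and |w^3 + 343| ≤ 169|w + 7| < 169·(ϵ/169) = ϵ.

δ = min(1, ϵ/169)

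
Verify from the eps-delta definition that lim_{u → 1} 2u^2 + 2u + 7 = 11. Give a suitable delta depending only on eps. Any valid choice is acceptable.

delta = min(1, eps/8)

Let eps > 0 be given. We want delta > 0 such that 0 < |u − 1| < delta implies |(2u^2 + 2u + 7) − 11| < eps.
(2u^2 + 2u + 7) − 11 = 2u^2 + 2u - 4 = (u − 1)(2u + 4).
So |(2u^2 + 2u + 7) − 11| = |u − 1|·|2u + 4|.
Assume first that |u − 1| < 1, so |u| < 2. Then |2u + 4| ≤ 2·2 + 4 = 8.
Hence |(2u^2 + 2u + 7) − 11| ≤ 8|u − 1| < eps provided |u − 1| < eps/8.
Choosing delta = min(1, eps/8) ensures both conditions, hence |(2u^2 + 2u + 7) − 11| < eps.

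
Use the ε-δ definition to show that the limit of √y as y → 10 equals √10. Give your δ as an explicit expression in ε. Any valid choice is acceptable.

δ = min(10, √10·ε)

Fix ε > 0. We want δ > 0 such that 0 < |y − 10| < δ implies |√y − √10| < ε.
Multiplying by the conjugate, |√y − √10| = |y − 10|/(√y + √10).
Restrict δ ≤ 10 so that |y − 10| < 10 forces y > 0, and then √y + √10 > √10.
Hence |√y − √10| < |y − 10|/√10, which is < ε once |y − 10| < √10·ε.
Take δ = min(10, √10·ε). If 0 < |y − 10| < δ then y > 0 and |√y − √10| < |y − 10|/√10 < ε.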